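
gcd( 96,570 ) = 6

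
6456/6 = 1076 = 1076.00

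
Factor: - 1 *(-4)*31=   124 = 2^2 *31^1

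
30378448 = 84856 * 358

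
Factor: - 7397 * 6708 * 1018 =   -  2^3*3^1 * 13^2 * 43^1*509^1*569^1=- 50512219368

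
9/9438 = 3/3146 = 0.00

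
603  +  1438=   2041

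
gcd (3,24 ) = 3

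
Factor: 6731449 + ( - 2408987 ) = 4322462 = 2^1* 19^1 * 113749^1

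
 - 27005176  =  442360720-469365896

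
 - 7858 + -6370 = -14228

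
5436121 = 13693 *397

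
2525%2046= 479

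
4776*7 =33432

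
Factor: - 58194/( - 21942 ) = 61/23 = 23^(-1)  *61^1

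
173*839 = 145147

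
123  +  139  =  262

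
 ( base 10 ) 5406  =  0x151e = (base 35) 4EG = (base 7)21522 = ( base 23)A51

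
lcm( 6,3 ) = 6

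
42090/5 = 8418  =  8418.00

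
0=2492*0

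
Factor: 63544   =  2^3*13^2*47^1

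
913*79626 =72698538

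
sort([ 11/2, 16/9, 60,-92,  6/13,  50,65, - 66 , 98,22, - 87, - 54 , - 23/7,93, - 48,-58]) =[ - 92, - 87, - 66, - 58, - 54,-48, - 23/7,6/13,16/9, 11/2,22,50,60,65,93,  98]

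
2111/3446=2111/3446 = 0.61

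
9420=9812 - 392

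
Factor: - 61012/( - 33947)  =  2^2*7^1*83^( - 1)*409^( - 1)*2179^1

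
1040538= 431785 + 608753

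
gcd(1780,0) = 1780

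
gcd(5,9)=1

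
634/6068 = 317/3034 = 0.10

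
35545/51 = 35545/51  =  696.96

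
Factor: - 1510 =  - 2^1*5^1*151^1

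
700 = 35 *20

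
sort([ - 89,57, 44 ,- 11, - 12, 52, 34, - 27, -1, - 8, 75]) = [ -89, - 27, - 12 ,  -  11,-8, - 1, 34 , 44, 52, 57,  75]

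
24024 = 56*429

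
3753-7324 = -3571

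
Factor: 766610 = 2^1*5^1*13^1*5897^1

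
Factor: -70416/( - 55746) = 2^3*3^1*19^( - 1 ) = 24/19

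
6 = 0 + 6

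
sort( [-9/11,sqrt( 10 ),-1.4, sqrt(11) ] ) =[-1.4,- 9/11,sqrt(10), sqrt(11) ]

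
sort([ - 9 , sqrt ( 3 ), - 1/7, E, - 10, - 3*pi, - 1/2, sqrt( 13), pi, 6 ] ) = [ - 10, - 3*pi , - 9,  -  1/2,-1/7 , sqrt( 3),E , pi, sqrt ( 13 ), 6 ] 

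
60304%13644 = 5728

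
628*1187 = 745436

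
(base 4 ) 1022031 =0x128D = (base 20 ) bh9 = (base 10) 4749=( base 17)G76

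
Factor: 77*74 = 5698 = 2^1*7^1*11^1*37^1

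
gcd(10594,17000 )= 2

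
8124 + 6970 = 15094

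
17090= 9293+7797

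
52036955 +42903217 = 94940172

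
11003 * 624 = 6865872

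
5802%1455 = 1437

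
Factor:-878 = -2^1 *439^1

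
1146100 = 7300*157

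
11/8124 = 11/8124 = 0.00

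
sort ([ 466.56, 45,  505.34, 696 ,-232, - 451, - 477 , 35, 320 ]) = [ - 477, - 451,-232,  35, 45,320 , 466.56, 505.34 , 696 ] 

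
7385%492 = 5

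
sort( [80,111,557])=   [ 80, 111,557]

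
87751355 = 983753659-896002304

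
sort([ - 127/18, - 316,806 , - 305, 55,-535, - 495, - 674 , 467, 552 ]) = [ - 674,-535, - 495, - 316, - 305  , - 127/18,55,467, 552 , 806] 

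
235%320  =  235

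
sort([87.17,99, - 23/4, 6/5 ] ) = [-23/4,6/5,87.17, 99]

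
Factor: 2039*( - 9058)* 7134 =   -  131759715108 = - 2^2*3^1* 7^1*29^1*41^1*647^1 * 2039^1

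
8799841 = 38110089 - 29310248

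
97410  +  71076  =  168486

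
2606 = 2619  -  13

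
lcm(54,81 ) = 162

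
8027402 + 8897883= 16925285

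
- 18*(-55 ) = 990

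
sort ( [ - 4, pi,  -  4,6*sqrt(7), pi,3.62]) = [ - 4,  -  4, pi,pi,3.62,  6 * sqrt(7 )]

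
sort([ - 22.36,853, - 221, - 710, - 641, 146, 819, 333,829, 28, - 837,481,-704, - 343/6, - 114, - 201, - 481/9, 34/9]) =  [ - 837, - 710, - 704, - 641,-221,-201, - 114, - 343/6, -481/9, - 22.36, 34/9,28,146,333, 481,819, 829,853]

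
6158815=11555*533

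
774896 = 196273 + 578623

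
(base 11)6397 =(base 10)8455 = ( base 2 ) 10000100000111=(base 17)1c46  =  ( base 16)2107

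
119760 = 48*2495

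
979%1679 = 979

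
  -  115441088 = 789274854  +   - 904715942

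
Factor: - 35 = - 5^1*7^1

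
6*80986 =485916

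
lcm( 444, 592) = 1776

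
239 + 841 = 1080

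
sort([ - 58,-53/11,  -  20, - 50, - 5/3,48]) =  [  -  58,-50,  -  20, - 53/11,  -  5/3,48 ]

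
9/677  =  9/677 = 0.01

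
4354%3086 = 1268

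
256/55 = 4+ 36/55= 4.65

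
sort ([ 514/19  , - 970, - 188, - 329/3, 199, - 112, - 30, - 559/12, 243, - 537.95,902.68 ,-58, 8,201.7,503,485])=[ - 970,  -  537.95, - 188, -112, - 329/3, - 58, -559/12, -30,8,514/19 , 199, 201.7, 243,485, 503,902.68]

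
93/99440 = 93/99440 = 0.00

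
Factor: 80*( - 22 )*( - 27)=47520 = 2^5*3^3 * 5^1 * 11^1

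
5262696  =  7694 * 684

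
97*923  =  89531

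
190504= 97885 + 92619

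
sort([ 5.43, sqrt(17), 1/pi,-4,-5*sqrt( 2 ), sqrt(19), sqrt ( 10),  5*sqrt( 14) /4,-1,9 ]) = [ - 5*sqrt( 2) , - 4, - 1, 1/pi,  sqrt( 10), sqrt( 17),  sqrt( 19),5 * sqrt( 14)/4  ,  5.43, 9]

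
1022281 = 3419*299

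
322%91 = 49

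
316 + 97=413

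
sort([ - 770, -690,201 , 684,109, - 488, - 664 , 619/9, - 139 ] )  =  [-770, - 690, - 664, - 488, - 139, 619/9,109, 201, 684]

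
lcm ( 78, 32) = 1248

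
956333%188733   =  12668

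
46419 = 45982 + 437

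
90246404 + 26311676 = 116558080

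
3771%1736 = 299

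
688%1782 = 688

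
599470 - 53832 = 545638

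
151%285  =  151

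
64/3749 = 64/3749 = 0.02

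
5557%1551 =904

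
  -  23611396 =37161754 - 60773150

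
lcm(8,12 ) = 24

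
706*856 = 604336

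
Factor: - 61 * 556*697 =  - 2^2*17^1*41^1*61^1 * 139^1 = -23639452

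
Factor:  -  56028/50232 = -29/26 = - 2^( - 1) * 13^( - 1)*29^1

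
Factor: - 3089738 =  - 2^1*1544869^1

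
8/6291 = 8/6291 = 0.00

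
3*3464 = 10392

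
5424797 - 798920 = 4625877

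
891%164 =71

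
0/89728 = 0 = 0.00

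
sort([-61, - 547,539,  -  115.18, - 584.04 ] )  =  [ - 584.04, - 547, - 115.18, - 61,539]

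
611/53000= 611/53000 = 0.01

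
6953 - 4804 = 2149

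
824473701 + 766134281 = 1590607982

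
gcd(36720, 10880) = 1360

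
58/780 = 29/390 = 0.07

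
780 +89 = 869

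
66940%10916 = 1444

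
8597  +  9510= 18107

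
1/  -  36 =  - 1+35/36 = -  0.03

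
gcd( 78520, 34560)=40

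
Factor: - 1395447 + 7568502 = 3^2* 5^1 * 7^1*19597^1 = 6173055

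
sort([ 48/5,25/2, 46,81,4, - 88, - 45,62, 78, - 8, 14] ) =[ - 88, - 45, - 8,  4,48/5, 25/2, 14 , 46,62,78,81] 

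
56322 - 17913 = 38409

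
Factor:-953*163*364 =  - 56543396  =  - 2^2*7^1 * 13^1*163^1*953^1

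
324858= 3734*87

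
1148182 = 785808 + 362374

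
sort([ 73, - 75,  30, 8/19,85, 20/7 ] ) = [ - 75, 8/19,20/7, 30,73,85] 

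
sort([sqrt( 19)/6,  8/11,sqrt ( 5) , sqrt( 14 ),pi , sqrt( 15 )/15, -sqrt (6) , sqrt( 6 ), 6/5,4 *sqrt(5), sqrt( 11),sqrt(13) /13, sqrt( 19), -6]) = [ - 6 , - sqrt( 6), sqrt( 15 )/15, sqrt(13)/13, sqrt( 19)/6,8/11,6/5,sqrt( 5), sqrt (6) , pi, sqrt(11), sqrt(14 ), sqrt(19),4*sqrt( 5)]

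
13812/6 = 2302 = 2302.00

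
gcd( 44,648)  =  4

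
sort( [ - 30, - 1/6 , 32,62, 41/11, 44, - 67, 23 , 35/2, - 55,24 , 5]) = [ - 67,-55, - 30, - 1/6,41/11,5, 35/2, 23, 24,32,44, 62 ]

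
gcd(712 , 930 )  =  2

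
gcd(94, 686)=2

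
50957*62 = 3159334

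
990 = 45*22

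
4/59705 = 4/59705 = 0.00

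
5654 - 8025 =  - 2371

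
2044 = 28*73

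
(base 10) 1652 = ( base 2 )11001110100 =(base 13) 9A1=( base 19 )4AI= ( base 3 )2021012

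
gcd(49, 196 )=49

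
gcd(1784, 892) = 892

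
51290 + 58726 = 110016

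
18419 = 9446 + 8973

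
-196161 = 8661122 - 8857283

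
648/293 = 648/293 = 2.21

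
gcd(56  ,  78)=2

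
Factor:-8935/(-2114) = 2^(-1 )*5^1*7^(-1) * 151^( - 1 )*1787^1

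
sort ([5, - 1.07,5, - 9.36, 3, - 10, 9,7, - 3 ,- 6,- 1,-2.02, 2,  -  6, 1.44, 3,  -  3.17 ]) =[ - 10,  -  9.36,-6, -6, - 3.17,- 3, - 2.02, - 1.07 , - 1, 1.44,2, 3, 3, 5  ,  5,7, 9]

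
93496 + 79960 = 173456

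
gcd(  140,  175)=35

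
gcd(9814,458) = 2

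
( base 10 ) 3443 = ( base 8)6563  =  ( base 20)8c3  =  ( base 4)311303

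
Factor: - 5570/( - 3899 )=10/7=2^1* 5^1*7^( -1 )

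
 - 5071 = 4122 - 9193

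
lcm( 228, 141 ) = 10716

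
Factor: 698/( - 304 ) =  - 2^( -3 )*19^( - 1) * 349^1 = - 349/152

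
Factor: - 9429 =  -3^1*7^1*449^1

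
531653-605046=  - 73393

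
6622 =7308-686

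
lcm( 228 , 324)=6156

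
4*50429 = 201716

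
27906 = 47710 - 19804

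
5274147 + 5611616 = 10885763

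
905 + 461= 1366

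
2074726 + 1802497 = 3877223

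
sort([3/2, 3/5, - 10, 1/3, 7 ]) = [ - 10, 1/3, 3/5 , 3/2 , 7]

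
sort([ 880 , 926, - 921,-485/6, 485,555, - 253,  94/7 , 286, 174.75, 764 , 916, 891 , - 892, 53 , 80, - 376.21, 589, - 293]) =[ - 921, - 892,  -  376.21, - 293  , - 253, - 485/6  ,  94/7, 53, 80, 174.75,286,485, 555, 589,764, 880,891, 916,926]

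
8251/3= 2750 +1/3 = 2750.33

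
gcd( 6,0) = 6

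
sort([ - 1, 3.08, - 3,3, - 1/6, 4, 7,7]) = [ - 3, - 1, - 1/6, 3,3.08,4, 7,7] 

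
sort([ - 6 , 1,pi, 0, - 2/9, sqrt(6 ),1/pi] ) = [ - 6, - 2/9,0,1/pi,1, sqrt (6),pi ] 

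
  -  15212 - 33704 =-48916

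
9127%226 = 87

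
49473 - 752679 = -703206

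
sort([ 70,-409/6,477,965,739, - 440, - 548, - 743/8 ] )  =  [ - 548, - 440, - 743/8, - 409/6,70 , 477, 739, 965]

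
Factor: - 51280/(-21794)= 2^3*5^1 * 17^( - 1 )=40/17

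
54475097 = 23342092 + 31133005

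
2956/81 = 2956/81 = 36.49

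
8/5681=8/5681 = 0.00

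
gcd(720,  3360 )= 240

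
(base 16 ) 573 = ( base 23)2EF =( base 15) 630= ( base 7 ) 4032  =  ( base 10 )1395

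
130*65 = 8450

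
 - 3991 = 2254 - 6245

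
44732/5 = 8946 + 2/5 = 8946.40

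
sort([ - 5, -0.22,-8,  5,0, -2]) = [ - 8,  -  5, - 2, - 0.22,0, 5]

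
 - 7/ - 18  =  7/18 = 0.39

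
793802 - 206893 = 586909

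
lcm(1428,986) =41412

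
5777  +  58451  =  64228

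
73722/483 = 24574/161 = 152.63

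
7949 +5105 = 13054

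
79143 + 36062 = 115205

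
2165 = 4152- 1987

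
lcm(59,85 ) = 5015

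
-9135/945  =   - 29/3=- 9.67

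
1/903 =1/903 = 0.00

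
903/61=14 + 49/61 = 14.80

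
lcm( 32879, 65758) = 65758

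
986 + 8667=9653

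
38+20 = 58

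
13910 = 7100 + 6810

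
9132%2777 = 801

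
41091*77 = 3164007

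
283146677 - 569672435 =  - 286525758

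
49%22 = 5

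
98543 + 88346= 186889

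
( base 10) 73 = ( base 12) 61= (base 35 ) 23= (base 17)45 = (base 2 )1001001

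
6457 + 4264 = 10721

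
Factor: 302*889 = 2^1*7^1*127^1*151^1 = 268478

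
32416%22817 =9599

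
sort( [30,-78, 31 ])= [ - 78, 30,31 ]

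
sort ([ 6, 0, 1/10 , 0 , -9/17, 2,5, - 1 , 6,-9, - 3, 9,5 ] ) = [-9,-3 ,- 1, - 9/17 , 0 , 0,1/10, 2,5, 5,  6,6,  9]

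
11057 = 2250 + 8807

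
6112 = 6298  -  186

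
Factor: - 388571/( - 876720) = 2^( - 4)*3^( -1 )*5^ (-1 )*13^( - 1 )*29^1* 281^( - 1)*13399^1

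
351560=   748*470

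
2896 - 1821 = 1075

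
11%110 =11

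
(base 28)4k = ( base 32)44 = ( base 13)A2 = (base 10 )132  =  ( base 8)204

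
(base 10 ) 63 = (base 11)58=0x3f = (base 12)53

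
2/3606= 1/1803=0.00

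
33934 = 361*94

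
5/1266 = 5/1266 = 0.00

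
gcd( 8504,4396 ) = 4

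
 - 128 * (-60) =7680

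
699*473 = 330627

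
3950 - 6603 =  - 2653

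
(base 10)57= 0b111001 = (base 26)25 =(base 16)39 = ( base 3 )2010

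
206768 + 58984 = 265752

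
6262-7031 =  - 769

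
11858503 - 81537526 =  - 69679023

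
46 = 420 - 374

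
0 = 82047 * 0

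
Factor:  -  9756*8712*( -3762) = 2^6*3^6*11^3 * 19^1*271^1 = 319748451264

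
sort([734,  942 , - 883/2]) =[-883/2,734 , 942 ] 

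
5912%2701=510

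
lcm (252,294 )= 1764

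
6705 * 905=6068025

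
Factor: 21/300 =7/100 = 2^ ( - 2)*5^( -2) *7^1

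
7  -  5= 2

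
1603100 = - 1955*(  -  820)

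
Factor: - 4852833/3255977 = - 3^1*31^1*191^( -1)*17047^(  -  1)*52181^1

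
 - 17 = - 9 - 8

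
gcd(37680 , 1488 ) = 48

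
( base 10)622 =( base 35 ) hr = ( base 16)26E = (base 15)2B7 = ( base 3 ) 212001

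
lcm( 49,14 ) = 98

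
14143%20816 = 14143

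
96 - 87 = 9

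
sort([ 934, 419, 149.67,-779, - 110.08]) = [ - 779, - 110.08,149.67,419,934]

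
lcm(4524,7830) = 203580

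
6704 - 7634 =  - 930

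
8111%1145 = 96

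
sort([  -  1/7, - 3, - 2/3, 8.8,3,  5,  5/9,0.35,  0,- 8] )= [ - 8, - 3, - 2/3, - 1/7, 0, 0.35,5/9, 3, 5,8.8 ]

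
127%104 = 23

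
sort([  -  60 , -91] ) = [ - 91, - 60 ] 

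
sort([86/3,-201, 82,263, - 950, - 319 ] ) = [ - 950, - 319, - 201 , 86/3,82,263]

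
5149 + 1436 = 6585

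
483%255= 228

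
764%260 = 244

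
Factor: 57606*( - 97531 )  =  -5618370786= - 2^1*3^1*7^1 * 9601^1*13933^1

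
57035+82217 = 139252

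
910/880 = 91/88 = 1.03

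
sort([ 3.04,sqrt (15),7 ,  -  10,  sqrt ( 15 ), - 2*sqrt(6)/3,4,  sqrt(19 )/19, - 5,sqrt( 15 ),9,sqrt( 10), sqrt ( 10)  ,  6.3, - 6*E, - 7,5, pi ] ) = [-6*E, - 10,-7,-5,-2*sqrt(6)/3, sqrt( 19)/19, 3.04, pi,sqrt( 10), sqrt(10), sqrt( 15),sqrt( 15), sqrt( 15), 4,5 , 6.3, 7,9 ] 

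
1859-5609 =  - 3750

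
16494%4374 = 3372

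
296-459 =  - 163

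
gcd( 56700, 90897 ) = 3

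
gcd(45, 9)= 9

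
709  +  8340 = 9049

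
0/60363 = 0= 0.00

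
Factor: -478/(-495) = 2^1*3^(- 2 )*5^ ( - 1)*11^( - 1 )*239^1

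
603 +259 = 862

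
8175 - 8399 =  - 224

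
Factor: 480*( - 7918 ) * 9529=-36216298560 = - 2^6*3^1*5^1*13^1*37^1 * 107^1*733^1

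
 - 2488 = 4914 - 7402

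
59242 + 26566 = 85808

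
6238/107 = 58+ 32/107 = 58.30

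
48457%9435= 1282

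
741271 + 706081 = 1447352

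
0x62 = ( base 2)1100010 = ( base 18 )58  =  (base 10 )98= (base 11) 8a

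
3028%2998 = 30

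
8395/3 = 2798 + 1/3 = 2798.33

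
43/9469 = 43/9469 = 0.00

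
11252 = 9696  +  1556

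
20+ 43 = 63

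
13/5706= 13/5706 = 0.00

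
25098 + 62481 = 87579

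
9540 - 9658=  - 118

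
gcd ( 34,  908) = 2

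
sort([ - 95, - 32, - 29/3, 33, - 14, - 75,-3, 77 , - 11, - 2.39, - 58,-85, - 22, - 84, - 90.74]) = [ - 95, - 90.74,-85,- 84, - 75, - 58,-32,-22, - 14, -11, - 29/3, - 3 , - 2.39, 33 , 77 ] 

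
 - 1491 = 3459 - 4950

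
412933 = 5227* 79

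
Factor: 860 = 2^2*5^1*43^1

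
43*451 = 19393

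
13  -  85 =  - 72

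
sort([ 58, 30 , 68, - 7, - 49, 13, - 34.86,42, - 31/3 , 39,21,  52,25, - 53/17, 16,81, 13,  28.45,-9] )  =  [  -  49, - 34.86, - 31/3,  -  9, - 7, - 53/17, 13, 13,16,  21,25,28.45,  30,39,42,52, 58, 68,81]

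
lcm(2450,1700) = 83300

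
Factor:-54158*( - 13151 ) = 2^1 * 13^1*2083^1*13151^1  =  712231858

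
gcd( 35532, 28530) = 18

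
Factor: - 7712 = -2^5*241^1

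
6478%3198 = 82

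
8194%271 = 64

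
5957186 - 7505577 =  - 1548391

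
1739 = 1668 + 71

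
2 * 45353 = 90706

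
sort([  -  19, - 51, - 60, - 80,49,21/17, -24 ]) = [ - 80,-60, - 51, - 24, - 19, 21/17,49 ] 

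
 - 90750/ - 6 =15125 + 0/1 =15125.00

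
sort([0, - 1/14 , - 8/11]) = [ - 8/11, - 1/14,  0 ]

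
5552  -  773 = 4779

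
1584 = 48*33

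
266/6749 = 266/6749 =0.04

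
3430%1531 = 368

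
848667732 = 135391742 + 713275990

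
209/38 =5+1/2 = 5.50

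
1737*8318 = 14448366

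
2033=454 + 1579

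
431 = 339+92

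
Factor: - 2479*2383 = -37^1*67^1*2383^1 = - 5907457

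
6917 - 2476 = 4441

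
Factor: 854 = 2^1 * 7^1*61^1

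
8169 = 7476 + 693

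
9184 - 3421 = 5763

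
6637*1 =6637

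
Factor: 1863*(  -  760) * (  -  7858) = 2^4*3^4*5^1  *19^1*23^1 * 3929^1=   11125985040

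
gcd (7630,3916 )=2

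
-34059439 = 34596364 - 68655803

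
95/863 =95/863 = 0.11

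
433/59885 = 433/59885= 0.01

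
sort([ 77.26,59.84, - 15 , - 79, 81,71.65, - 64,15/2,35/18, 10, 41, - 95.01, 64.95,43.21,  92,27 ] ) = [ - 95.01,-79,-64, - 15, 35/18,15/2,10 , 27,41,43.21,59.84,64.95,71.65,77.26,81,92]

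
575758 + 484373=1060131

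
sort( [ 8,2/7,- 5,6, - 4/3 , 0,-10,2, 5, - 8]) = [-10,-8,-5, - 4/3,0,2/7,  2,5,6, 8]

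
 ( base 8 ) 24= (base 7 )26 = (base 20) 10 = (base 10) 20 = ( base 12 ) 18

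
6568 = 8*821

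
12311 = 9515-- 2796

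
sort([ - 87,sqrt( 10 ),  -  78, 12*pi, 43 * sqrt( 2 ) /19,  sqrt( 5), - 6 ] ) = [ - 87, - 78, - 6, sqrt( 5 ), sqrt( 10),43 * sqrt(2)/19,12*pi ]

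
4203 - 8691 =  - 4488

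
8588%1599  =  593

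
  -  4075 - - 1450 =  - 2625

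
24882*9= 223938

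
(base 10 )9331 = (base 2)10010001110011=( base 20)136b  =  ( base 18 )1ae7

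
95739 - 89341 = 6398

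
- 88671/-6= 14778 + 1/2 = 14778.50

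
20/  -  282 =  - 10/141 = - 0.07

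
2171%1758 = 413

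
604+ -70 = 534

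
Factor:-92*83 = - 2^2 * 23^1*83^1 =- 7636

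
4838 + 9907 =14745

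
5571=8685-3114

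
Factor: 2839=17^1*167^1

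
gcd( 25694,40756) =886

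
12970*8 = 103760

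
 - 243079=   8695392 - 8938471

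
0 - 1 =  - 1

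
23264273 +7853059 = 31117332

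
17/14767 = 17/14767= 0.00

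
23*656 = 15088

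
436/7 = 62 + 2/7= 62.29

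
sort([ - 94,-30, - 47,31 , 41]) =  [ - 94,-47, - 30, 31,41 ]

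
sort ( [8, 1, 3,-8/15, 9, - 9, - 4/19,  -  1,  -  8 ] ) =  [  -  9, - 8, - 1,- 8/15, - 4/19, 1, 3,8, 9]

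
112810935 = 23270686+89540249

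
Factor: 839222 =2^1 * 17^1*24683^1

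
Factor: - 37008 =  - 2^4 *3^2 * 257^1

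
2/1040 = 1/520 = 0.00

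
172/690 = 86/345 = 0.25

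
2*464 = 928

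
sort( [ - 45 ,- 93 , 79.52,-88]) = [ - 93, - 88,  -  45,79.52] 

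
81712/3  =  27237+1/3 = 27237.33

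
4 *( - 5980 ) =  -23920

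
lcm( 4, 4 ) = 4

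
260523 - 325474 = - 64951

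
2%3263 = 2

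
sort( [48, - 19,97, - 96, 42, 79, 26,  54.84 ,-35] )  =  [ - 96, - 35, - 19,26,42,48, 54.84, 79,97] 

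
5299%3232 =2067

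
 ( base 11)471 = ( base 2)1000110010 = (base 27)KM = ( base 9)684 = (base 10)562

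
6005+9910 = 15915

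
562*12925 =7263850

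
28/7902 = 14/3951= 0.00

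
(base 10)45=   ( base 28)1H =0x2D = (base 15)30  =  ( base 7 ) 63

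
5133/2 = 2566 + 1/2 = 2566.50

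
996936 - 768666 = 228270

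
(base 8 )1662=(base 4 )32302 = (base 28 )15M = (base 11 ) 790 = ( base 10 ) 946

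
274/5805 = 274/5805 = 0.05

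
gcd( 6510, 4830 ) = 210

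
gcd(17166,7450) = 2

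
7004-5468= 1536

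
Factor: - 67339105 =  - 5^1*13467821^1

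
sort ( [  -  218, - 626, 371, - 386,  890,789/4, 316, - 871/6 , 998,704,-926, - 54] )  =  [ - 926, - 626, - 386,-218, - 871/6,-54, 789/4, 316, 371, 704, 890, 998]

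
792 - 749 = 43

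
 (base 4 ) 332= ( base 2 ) 111110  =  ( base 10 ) 62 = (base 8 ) 76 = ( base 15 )42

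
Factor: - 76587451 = - 4507^1*16993^1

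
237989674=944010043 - 706020369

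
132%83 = 49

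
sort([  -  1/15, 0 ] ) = [ - 1/15,0]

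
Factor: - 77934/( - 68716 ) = 2^( - 1)*3^1*31^1*41^(-1 ) = 93/82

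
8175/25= 327 = 327.00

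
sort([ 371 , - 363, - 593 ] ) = [-593, - 363,371] 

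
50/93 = 50/93 = 0.54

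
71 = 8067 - 7996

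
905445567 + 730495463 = 1635941030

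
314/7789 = 314/7789 = 0.04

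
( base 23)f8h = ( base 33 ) 7fi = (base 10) 8136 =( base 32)7U8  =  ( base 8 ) 17710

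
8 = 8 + 0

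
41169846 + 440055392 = 481225238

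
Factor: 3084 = 2^2*3^1*257^1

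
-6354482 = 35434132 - 41788614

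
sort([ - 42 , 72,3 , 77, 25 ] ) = [ - 42, 3,25,72, 77] 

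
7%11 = 7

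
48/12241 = 48/12241 = 0.00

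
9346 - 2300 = 7046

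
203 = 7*29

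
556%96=76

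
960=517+443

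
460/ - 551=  - 460/551 = - 0.83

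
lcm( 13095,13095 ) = 13095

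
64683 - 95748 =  - 31065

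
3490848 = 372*9384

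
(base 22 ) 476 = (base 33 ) 1UH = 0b100000110000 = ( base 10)2096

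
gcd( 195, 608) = 1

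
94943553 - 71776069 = 23167484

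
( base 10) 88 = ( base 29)31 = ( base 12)74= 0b1011000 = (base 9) 107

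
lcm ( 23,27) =621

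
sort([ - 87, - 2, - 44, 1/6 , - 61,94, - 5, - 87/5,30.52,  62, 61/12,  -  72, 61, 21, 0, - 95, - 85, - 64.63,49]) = [-95, - 87, - 85,-72, - 64.63,  -  61, - 44, - 87/5,-5, - 2,0,1/6,  61/12,21,  30.52,49,61, 62 , 94]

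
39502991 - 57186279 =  - 17683288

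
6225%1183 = 310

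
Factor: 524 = 2^2 * 131^1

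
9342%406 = 4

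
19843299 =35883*553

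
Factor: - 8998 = -2^1 *11^1* 409^1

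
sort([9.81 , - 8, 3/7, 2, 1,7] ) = [-8,3/7 , 1,2, 7, 9.81]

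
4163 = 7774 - 3611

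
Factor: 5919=3^1*1973^1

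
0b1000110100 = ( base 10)564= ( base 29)JD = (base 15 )279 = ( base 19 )1ad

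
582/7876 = 291/3938 = 0.07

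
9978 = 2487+7491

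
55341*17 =940797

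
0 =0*52069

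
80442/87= 26814/29 = 924.62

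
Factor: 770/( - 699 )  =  -2^1*3^(  -  1)*5^1*7^1*11^1*233^ (-1)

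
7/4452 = 1/636 = 0.00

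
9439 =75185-65746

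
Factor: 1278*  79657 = 101801646 = 2^1 * 3^2* 71^1 * 79657^1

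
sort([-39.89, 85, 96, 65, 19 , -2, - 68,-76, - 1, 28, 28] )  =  [ - 76,-68,  -  39.89,- 2,  -  1, 19,28,28, 65, 85, 96 ]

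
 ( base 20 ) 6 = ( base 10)6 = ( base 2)110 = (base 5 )11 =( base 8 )6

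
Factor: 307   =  307^1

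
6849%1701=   45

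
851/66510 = 851/66510 = 0.01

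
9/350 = 9/350 =0.03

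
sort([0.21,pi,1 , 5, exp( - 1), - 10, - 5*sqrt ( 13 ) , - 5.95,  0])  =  [ - 5*sqrt( 13 ) , - 10, - 5.95,  0,  0.21,  exp(- 1 ),1, pi,5]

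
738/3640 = 369/1820  =  0.20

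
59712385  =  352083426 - 292371041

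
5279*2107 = 11122853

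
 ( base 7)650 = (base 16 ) 149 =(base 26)CH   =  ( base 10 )329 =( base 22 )EL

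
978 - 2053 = - 1075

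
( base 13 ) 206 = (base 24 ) e8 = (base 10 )344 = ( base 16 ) 158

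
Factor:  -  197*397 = - 78209 = -  197^1*  397^1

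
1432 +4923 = 6355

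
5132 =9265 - 4133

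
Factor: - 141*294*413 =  - 17120502 = -  2^1*3^2*7^3 * 47^1 *59^1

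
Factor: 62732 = 2^2 * 15683^1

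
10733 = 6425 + 4308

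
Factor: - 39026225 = - 5^2*7^1*223007^1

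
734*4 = 2936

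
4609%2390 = 2219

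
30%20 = 10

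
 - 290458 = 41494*( - 7) 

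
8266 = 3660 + 4606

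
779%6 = 5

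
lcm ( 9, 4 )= 36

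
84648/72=3527/3= 1175.67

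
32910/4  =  16455/2 =8227.50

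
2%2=0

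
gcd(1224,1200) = 24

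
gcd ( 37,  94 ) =1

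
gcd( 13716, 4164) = 12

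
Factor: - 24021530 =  - 2^1*5^1*13^1*79^1*2339^1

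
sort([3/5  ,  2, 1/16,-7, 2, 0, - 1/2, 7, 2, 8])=[ - 7,  -  1/2, 0, 1/16,3/5,2, 2, 2 , 7, 8] 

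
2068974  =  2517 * 822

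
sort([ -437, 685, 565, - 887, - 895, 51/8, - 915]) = [ - 915, - 895, - 887, - 437,51/8,565, 685] 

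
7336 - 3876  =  3460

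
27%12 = 3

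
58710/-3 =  - 19570/1 = - 19570.00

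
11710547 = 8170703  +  3539844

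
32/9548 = 8/2387=0.00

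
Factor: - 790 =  - 2^1*5^1*79^1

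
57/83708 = 57/83708 = 0.00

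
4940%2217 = 506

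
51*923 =47073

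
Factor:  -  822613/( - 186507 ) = 3^(  -  2)*11^1*23^(-1)*83^1 = 913/207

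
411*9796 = 4026156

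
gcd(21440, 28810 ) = 670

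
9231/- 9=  - 3077/3  =  - 1025.67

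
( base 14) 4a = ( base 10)66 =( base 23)2K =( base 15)46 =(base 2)1000010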